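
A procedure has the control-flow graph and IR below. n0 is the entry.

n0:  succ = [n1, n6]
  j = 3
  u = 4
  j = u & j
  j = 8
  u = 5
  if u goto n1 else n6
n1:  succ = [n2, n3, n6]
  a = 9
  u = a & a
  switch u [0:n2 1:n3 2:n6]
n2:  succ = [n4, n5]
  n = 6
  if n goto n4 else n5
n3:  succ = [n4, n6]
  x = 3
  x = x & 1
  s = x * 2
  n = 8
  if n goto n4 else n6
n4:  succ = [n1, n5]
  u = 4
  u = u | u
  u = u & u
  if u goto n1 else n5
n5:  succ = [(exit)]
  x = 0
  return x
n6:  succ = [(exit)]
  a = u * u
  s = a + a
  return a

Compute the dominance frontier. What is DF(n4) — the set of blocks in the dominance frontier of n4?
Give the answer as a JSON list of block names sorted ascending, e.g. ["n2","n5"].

idom tree: n1←n0 n2←n1 n3←n1 n4←n1 n5←n1 n6←n0
Join-block Dom:
  n1: preds {n0,n4}: {n0} ∩ {n0,n1,n4} = {n0}; idom=n0
  n4: preds {n2,n3}: {n0,n1,n2} ∩ {n0,n1,n3} = {n0,n1}; idom=n1
  n5: preds {n2,n4}: {n0,n1,n2} ∩ {n0,n1,n4} = {n0,n1}; idom=n1
  n6: preds {n0,n1,n3}: {n0} ∩ {n0,n1} ∩ {n0,n1,n3} = {n0}; idom=n0

Frontier:
  join n1 pred n0: · stop@n0
  join n1 pred n4: n4→n1 stop@n0
  join n4 pred n2: n2 stop@n1
  join n4 pred n3: n3 stop@n1
  join n5 pred n2: n2 stop@n1
  join n5 pred n4: n4 stop@n1
  join n6 pred n0: · stop@n0
  join n6 pred n1: n1 stop@n0
  join n6 pred n3: n3→n1 stop@n0
  DF(n0)=∅
  DF(n1)={n1,n6}
  DF(n2)={n4,n5}
  DF(n3)={n4,n6}
  DF(n4)={n1,n5}
  DF(n5)=∅
  DF(n6)=∅

DF(n4) = ["n1", "n5"]

Answer: ["n1", "n5"]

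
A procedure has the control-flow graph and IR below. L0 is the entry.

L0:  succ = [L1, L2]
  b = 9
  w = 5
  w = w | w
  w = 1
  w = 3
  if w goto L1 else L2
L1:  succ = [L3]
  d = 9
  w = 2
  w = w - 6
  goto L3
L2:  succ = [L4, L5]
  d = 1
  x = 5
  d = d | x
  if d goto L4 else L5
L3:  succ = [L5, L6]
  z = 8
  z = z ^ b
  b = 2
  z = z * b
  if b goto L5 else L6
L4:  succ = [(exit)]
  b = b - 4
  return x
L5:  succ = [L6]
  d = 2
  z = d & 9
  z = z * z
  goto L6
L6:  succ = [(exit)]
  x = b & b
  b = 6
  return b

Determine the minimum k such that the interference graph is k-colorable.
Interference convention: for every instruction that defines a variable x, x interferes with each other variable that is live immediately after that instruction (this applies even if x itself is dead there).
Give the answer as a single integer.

Answer: 3

Derivation:
def/use:
  L0 def {b,w} use ∅
  L1 def {d,w} use ∅
  L2 def {d,x} use ∅
  L3 def {b,z} use {b}
  L4 def {b} use {b,x}
  L5 def {d,z} use ∅
  L6 def {b,x} use {b}

Backward fixpoint:
  L0: in=∅ out={b}
  L1: in={b} out={b}
  L2: in={b} out={b,x}
  L3: in={b} out={b}
  L4: in={b,x} out=∅
  L5: in={b} out={b}
  L6: in={b} out=∅

Interfere edges:
  b↔{d,w,x,z}
  d↔{b,x}
  w↔{b}
  x↔{b,d}
  z↔{b}

Colouring:
  lower bound: {b,d,x} mutually conflict ⇒ χ ≥ 3
  assign b→c0 d→c1 w→c1 x→c2 z→c1 — no edge inside a register ⇒ χ ≤ 3
  χ = 3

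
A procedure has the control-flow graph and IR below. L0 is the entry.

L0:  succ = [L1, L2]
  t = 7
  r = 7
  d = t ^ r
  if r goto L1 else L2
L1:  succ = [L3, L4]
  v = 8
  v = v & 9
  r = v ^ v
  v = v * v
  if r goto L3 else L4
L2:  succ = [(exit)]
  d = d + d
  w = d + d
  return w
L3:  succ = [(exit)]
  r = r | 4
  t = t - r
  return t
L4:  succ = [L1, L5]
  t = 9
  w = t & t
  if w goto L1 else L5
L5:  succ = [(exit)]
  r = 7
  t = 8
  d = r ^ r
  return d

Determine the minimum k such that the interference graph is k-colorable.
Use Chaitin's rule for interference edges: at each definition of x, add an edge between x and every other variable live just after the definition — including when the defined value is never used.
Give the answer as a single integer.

Per-block:
  L0 def {d,r,t} use ∅
  L1 def {r,v} use ∅
  L2 def {d,w} use {d}
  L3 def {r,t} use {r,t}
  L4 def {t,w} use ∅
  L5 def {d,r,t} use ∅

Backward fixpoint:
  live L0: ∅→{d,t}
  live L1: {t}→{r,t}
  live L2: {d}→∅
  live L3: {r,t}→∅
  live L4: ∅→{t}
  live L5: ∅→∅

Interference:
  d: {r,t}
  r: {d,t,v}
  t: {d,r,v,w}
  v: {r,t}
  w: {t}

Registers:
  {d,r,t} pairwise interfere (3-clique) ⇒ χ ≥ 3
  3-colouring: R0={t}  R1={r,w}  R2={d,v}
  χ = 3

Answer: 3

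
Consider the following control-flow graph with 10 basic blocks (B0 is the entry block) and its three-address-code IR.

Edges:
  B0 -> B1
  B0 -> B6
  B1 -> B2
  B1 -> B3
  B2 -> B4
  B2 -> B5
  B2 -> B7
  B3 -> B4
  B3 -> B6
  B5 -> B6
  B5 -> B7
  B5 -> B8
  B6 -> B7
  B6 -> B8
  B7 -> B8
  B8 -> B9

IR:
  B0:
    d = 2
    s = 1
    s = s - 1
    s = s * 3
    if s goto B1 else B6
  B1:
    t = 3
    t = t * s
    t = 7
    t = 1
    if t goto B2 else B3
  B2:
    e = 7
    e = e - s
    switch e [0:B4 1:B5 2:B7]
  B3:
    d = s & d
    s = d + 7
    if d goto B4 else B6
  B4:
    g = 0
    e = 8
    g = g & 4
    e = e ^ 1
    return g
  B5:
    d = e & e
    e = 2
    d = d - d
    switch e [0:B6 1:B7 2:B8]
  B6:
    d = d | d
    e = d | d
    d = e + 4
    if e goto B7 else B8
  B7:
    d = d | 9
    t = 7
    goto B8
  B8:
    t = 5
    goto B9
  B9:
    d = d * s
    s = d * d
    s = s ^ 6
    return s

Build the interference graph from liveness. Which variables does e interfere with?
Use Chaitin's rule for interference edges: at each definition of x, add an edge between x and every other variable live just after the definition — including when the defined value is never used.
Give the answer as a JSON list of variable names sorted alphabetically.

Block summaries:
  B0: {d,s} / ∅
  B1: {t} / {s}
  B2: {e} / {s}
  B3: {d,s} / {d,s}
  B4: {e,g} / ∅
  B5: {d,e} / {e}
  B6: {d,e} / {d}
  B7: {d,t} / {d}
  B8: {t} / ∅
  B9: {d,s} / {d,s}

Backward fixpoint:
  B0 li=∅ lo={d,s}
  B1 li={d,s} lo={d,s}
  B2 li={d,s} lo={d,e,s}
  B3 li={d,s} lo={d,s}
  B4 li=∅ lo=∅
  B5 li={e,s} lo={d,s}
  B6 li={d,s} lo={d,s}
  B7 li={d,s} lo={d,s}
  B8 li={d,s} lo={d,s}
  B9 li={d,s} lo=∅

Interference:
  d — {e,s,t}
  e — {d,g,s}
  g — {e}
  s — {d,e,t}
  t — {d,s}

N(e) = ["d", "g", "s"]

Answer: ["d", "g", "s"]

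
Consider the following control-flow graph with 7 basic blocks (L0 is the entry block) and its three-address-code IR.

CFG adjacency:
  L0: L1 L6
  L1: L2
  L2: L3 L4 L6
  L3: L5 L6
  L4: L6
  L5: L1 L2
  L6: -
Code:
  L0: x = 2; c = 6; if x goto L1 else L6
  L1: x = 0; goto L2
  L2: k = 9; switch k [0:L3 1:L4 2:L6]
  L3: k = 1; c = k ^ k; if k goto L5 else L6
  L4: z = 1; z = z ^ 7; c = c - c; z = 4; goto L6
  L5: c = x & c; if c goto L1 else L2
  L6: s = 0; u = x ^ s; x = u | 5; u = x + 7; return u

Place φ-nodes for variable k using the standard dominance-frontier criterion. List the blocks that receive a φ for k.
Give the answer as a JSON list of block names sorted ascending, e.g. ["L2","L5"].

idom tree: L1←L0 L2←L1 L3←L2 L4←L2 L5←L3 L6←L0
Dom at joins:
  L1: preds {L0,L5}: {L0} ∩ {L0,L1,L2,L3,L5} = {L0}; idom=L0
  L2: preds {L1,L5}: {L0,L1} ∩ {L0,L1,L2,L3,L5} = {L0,L1}; idom=L1
  L6: preds {L0,L2,L3,L4}: {L0} ∩ {L0,L1,L2} ∩ {L0,L1,L2,L3} ∩ {L0,L1,L2,L4} = {L0}; idom=L0

DF walk-up:
  L1←L0: walk · to L0
  L1←L5: walk L5→L3→L2→L1 to L0
  L2←L1: walk · to L1
  L2←L5: walk L5→L3→L2 to L1
  L6←L0: walk · to L0
  L6←L2: walk L2→L1 to L0
  L6←L3: walk L3→L2→L1 to L0
  L6←L4: walk L4→L2→L1 to L0
  L0 → ∅
  L1 → {L1,L6}
  L2 → {L1,L2,L6}
  L3 → {L1,L2,L6}
  L4 → {L6}
  L5 → {L1,L2}
  L6 → ∅

φ for k: defs {L2,L3}
  DF⁺ = {L1,L2,L6}

Answer: ["L1", "L2", "L6"]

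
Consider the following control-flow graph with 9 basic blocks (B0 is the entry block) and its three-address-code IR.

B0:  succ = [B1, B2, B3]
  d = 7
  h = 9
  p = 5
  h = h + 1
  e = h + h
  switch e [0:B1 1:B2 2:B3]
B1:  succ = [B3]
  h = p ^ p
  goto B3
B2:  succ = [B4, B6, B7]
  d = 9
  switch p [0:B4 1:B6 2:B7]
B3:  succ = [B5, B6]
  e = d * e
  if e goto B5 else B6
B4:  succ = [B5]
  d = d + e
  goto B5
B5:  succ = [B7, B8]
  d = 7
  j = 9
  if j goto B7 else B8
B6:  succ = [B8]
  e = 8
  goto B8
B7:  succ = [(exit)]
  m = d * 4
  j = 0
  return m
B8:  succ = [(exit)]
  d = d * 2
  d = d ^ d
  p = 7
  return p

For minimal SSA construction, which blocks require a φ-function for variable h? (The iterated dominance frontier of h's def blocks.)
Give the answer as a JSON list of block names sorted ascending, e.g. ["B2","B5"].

Answer: ["B3", "B5", "B6", "B7", "B8"]

Analysis:
idom tree: B1←B0 B2←B0 B3←B0 B4←B2 B5←B0 B6←B0 B7←B0 B8←B0
Join-block Dom:
  B3: preds {B0,B1}: {B0} ∩ {B0,B1} = {B0}; idom=B0
  B5: preds {B3,B4}: {B0,B3} ∩ {B0,B2,B4} = {B0}; idom=B0
  B6: preds {B2,B3}: {B0,B2} ∩ {B0,B3} = {B0}; idom=B0
  B7: preds {B2,B5}: {B0,B2} ∩ {B0,B5} = {B0}; idom=B0
  B8: preds {B5,B6}: {B0,B5} ∩ {B0,B6} = {B0}; idom=B0

DF derivation:
  B3←B0: walk · to B0
  B3←B1: walk B1 to B0
  B5←B3: walk B3 to B0
  B5←B4: walk B4→B2 to B0
  B6←B2: walk B2 to B0
  B6←B3: walk B3 to B0
  B7←B2: walk B2 to B0
  B7←B5: walk B5 to B0
  B8←B5: walk B5 to B0
  B8←B6: walk B6 to B0
  B0 → ∅
  B1 → {B3}
  B2 → {B5,B6,B7}
  B3 → {B5,B6}
  B4 → {B5}
  B5 → {B7,B8}
  B6 → {B8}
  B7 → ∅
  B8 → ∅

φ for h: defs {B0,B1}
  DF⁺ = {B3,B5,B6,B7,B8}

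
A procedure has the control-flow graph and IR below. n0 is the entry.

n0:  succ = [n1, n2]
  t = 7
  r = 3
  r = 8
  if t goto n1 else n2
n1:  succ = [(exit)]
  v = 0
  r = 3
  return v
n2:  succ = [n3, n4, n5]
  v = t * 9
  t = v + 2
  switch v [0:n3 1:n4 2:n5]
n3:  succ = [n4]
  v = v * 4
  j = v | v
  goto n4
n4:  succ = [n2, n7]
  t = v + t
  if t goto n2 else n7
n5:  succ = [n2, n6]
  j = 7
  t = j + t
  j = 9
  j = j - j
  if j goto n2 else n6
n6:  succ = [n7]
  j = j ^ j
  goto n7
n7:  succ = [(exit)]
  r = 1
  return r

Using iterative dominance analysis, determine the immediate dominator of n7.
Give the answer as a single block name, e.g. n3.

Answer: n2

Analysis:
idom tree: n1←n0 n2←n0 n3←n2 n4←n2 n5←n2 n6←n5 n7←n2
Join-block Dom:
  n2: preds {n0,n4,n5}: {n0} ∩ {n0,n2,n4} ∩ {n0,n2,n5} = {n0}; idom=n0
  n4: preds {n2,n3}: {n0,n2} ∩ {n0,n2,n3} = {n0,n2}; idom=n2
  n7: preds {n4,n6}: {n0,n2,n4} ∩ {n0,n2,n5,n6} = {n0,n2}; idom=n2

idom(n7) = n2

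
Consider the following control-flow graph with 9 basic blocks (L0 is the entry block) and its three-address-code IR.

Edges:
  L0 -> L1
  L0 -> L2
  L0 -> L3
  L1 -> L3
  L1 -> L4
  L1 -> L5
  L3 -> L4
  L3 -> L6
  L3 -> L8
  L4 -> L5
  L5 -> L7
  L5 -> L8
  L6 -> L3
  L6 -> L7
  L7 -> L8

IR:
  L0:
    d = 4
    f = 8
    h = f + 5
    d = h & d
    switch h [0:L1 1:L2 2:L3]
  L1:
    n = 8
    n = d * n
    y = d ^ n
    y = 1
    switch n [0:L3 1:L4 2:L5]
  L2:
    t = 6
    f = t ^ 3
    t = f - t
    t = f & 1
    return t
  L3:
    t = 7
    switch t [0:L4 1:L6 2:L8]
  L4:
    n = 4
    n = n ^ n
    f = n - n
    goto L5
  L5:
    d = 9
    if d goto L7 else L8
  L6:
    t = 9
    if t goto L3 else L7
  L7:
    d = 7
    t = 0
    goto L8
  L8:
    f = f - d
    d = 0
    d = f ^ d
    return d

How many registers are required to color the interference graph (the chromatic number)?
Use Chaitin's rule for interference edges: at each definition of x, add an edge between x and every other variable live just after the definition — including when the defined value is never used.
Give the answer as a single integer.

Answer: 4

Derivation:
Block summaries:
  L0: {d,f,h} / ∅
  L1: {n,y} / {d}
  L2: {f,t} / ∅
  L3: {t} / ∅
  L4: {f,n} / ∅
  L5: {d} / ∅
  L6: {t} / ∅
  L7: {d,t} / ∅
  L8: {d,f} / {d,f}

Backward fixpoint:
  L0 li=∅ lo={d,f}
  L1 li={d,f} lo={d,f}
  L2 li=∅ lo=∅
  L3 li={d,f} lo={d,f}
  L4 li=∅ lo={f}
  L5 li={f} lo={d,f}
  L6 li={d,f} lo={d,f}
  L7 li={f} lo={d,f}
  L8 li={d,f} lo=∅

Conflict graph:
  d↔{f,h,n,t,y}
  f↔{d,h,n,t,y}
  h↔{d,f}
  n↔{d,f,y}
  t↔{d,f}
  y↔{d,f,n}

Colouring:
  clique {d,f,n,y} ⇒ need ≥ 4
  4-colouring: R0={d}  R1={f}  R2={h,n,t}  R3={y}
  χ = 4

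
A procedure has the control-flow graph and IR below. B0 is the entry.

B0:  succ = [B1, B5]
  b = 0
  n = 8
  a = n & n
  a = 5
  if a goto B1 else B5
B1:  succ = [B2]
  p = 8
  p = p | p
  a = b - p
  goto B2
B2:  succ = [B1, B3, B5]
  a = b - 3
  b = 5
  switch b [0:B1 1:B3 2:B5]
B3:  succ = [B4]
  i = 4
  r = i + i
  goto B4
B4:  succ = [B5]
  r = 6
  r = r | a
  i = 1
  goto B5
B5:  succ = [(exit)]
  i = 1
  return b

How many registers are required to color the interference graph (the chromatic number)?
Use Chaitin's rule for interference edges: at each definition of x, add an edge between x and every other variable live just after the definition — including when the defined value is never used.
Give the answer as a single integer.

Per-block:
  B0: {a,b,n} / ∅
  B1: {a,p} / {b}
  B2: {a,b} / {b}
  B3: {i,r} / ∅
  B4: {i,r} / {a}
  B5: {i} / {b}

Live sets:
  B0: in=∅ out={b}
  B1: in={b} out={b}
  B2: in={b} out={a,b}
  B3: in={a,b} out={a,b}
  B4: in={a,b} out={b}
  B5: in={b} out=∅

Interfere edges:
  a↔{b,i,r}
  b↔{a,i,n,p,r}
  i↔{a,b}
  n↔{b}
  p↔{b}
  r↔{a,b}

Registers:
  {a,b,i} pairwise interfere (3-clique) ⇒ χ ≥ 3
  assign a→r1 b→r0 i→r2 n→r1 p→r1 r→r2 — no edge inside a register ⇒ χ ≤ 3
  χ = 3

Answer: 3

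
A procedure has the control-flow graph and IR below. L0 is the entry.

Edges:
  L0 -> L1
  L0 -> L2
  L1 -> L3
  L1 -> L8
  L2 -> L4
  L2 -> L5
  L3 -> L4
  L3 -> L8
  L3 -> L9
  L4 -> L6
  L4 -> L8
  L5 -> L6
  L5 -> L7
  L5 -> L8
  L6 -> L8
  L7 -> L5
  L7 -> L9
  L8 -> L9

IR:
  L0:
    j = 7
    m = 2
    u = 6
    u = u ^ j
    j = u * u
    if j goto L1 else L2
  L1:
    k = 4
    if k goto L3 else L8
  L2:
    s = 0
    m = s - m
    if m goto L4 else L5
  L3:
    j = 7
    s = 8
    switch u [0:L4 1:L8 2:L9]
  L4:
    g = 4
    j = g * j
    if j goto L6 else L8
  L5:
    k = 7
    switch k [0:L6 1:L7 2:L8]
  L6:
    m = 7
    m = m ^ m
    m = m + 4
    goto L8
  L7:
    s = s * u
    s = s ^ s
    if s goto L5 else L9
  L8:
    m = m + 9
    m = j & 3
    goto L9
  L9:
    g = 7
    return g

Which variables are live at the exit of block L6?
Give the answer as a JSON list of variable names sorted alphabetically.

Answer: ["j", "m"]

Working:
Block summaries:
  L0: def={j,m,u} ue=∅
  L1: def={k} ue=∅
  L2: def={m,s} ue={m}
  L3: def={j,s} ue={u}
  L4: def={g,j} ue={j}
  L5: def={k} ue=∅
  L6: def={m} ue=∅
  L7: def={s} ue={s,u}
  L8: def={m} ue={j,m}
  L9: def={g} ue=∅

Backward fixpoint:
  live L0: ∅→{j,m,u}
  live L1: {j,m,u}→{j,m,u}
  live L2: {j,m,u}→{j,m,s,u}
  live L3: {m,u}→{j,m}
  live L4: {j,m}→{j,m}
  live L5: {j,m,s,u}→{j,m,s,u}
  live L6: {j}→{j,m}
  live L7: {j,m,s,u}→{j,m,s,u}
  live L8: {j,m}→∅
  live L9: ∅→∅

live-out(L6) = ["j", "m"]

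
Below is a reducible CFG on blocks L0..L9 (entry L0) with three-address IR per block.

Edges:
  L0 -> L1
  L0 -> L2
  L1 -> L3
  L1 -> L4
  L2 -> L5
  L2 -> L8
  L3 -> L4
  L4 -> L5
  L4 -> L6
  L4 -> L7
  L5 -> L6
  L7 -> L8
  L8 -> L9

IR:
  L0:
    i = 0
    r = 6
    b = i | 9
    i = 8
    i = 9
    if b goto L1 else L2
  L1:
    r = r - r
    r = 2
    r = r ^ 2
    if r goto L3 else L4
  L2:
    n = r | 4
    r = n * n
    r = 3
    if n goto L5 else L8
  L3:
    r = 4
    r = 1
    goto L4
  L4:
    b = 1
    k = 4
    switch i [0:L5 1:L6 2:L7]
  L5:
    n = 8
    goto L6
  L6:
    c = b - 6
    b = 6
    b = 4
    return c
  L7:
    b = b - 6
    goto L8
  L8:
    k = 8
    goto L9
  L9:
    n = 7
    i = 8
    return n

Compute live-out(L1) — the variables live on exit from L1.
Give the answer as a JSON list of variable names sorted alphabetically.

Answer: ["i"]

Analysis:
Block summaries:
  L0: {b,i,r} / ∅
  L1: {r} / {r}
  L2: {n,r} / {r}
  L3: {r} / ∅
  L4: {b,k} / {i}
  L5: {n} / ∅
  L6: {b,c} / {b}
  L7: {b} / {b}
  L8: {k} / ∅
  L9: {i,n} / ∅

Liveness:
  L0: in=∅ out={b,i,r}
  L1: in={i,r} out={i}
  L2: in={b,r} out={b}
  L3: in={i} out={i}
  L4: in={i} out={b}
  L5: in={b} out={b}
  L6: in={b} out=∅
  L7: in={b} out=∅
  L8: in=∅ out=∅
  L9: in=∅ out=∅

live-out(L1) = ["i"]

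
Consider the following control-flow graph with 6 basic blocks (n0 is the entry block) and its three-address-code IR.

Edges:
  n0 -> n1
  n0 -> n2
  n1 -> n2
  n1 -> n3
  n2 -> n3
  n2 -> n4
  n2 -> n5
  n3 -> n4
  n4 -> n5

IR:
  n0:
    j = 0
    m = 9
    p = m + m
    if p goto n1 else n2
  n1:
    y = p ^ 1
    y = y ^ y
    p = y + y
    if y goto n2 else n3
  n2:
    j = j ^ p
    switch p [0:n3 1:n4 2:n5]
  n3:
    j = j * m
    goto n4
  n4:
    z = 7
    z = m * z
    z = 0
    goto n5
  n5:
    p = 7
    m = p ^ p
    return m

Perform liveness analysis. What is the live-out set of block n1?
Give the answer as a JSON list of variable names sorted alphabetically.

Per-block:
  n0 def {j,m,p} use ∅
  n1 def {p,y} use {p}
  n2 def {j} use {j,p}
  n3 def {j} use {j,m}
  n4 def {z} use {m}
  n5 def {m,p} use ∅

Liveness:
  n0: in=∅ out={j,m,p}
  n1: in={j,m,p} out={j,m,p}
  n2: in={j,m,p} out={j,m}
  n3: in={j,m} out={m}
  n4: in={m} out=∅
  n5: in=∅ out=∅

live-out(n1) = ["j", "m", "p"]

Answer: ["j", "m", "p"]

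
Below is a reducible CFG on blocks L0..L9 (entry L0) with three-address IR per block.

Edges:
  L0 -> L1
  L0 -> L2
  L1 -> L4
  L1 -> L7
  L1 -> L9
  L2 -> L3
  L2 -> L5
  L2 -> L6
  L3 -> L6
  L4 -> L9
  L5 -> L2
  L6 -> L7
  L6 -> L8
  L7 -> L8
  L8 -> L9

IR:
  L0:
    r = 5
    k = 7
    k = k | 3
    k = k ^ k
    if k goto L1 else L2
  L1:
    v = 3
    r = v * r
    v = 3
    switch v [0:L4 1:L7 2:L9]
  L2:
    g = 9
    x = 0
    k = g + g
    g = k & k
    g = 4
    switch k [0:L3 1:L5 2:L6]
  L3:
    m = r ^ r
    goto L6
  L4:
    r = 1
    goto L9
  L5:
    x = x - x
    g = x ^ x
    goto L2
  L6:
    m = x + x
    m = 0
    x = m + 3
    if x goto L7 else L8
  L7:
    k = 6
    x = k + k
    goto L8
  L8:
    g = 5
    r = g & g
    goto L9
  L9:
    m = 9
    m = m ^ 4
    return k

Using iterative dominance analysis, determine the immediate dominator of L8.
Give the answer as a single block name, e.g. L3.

idom tree: L1←L0 L2←L0 L3←L2 L4←L1 L5←L2 L6←L2 L7←L0 L8←L0 L9←L0
Dom∩ at merges:
  L2: preds {L0,L5}: {L0} ∩ {L0,L2,L5} = {L0}; idom=L0
  L6: preds {L2,L3}: {L0,L2} ∩ {L0,L2,L3} = {L0,L2}; idom=L2
  L7: preds {L1,L6}: {L0,L1} ∩ {L0,L2,L6} = {L0}; idom=L0
  L8: preds {L6,L7}: {L0,L2,L6} ∩ {L0,L7} = {L0}; idom=L0
  L9: preds {L1,L4,L8}: {L0,L1} ∩ {L0,L1,L4} ∩ {L0,L8} = {L0}; idom=L0

idom(L8) = L0

Answer: L0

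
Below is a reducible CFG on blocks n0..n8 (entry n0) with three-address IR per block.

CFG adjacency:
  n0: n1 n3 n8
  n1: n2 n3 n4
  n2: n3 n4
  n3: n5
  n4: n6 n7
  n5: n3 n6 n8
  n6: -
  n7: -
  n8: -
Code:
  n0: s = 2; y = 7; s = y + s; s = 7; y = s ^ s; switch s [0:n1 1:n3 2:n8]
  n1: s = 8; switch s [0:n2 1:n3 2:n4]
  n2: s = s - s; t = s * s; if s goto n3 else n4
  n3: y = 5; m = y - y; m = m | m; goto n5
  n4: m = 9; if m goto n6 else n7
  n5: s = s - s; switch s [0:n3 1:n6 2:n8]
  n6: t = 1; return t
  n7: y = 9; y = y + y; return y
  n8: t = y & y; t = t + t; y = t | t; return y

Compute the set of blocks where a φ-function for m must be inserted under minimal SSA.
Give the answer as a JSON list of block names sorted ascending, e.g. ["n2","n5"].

Answer: ["n3", "n6", "n8"]

Derivation:
idom tree: n1←n0 n2←n1 n3←n0 n4←n1 n5←n3 n6←n0 n7←n4 n8←n0
Dom at joins:
  n3: preds {n0,n1,n2,n5}: {n0} ∩ {n0,n1} ∩ {n0,n1,n2} ∩ {n0,n3,n5} = {n0}; idom=n0
  n4: preds {n1,n2}: {n0,n1} ∩ {n0,n1,n2} = {n0,n1}; idom=n1
  n6: preds {n4,n5}: {n0,n1,n4} ∩ {n0,n3,n5} = {n0}; idom=n0
  n8: preds {n0,n5}: {n0} ∩ {n0,n3,n5} = {n0}; idom=n0

DF derivation:
  n3←n0: walk · to n0
  n3←n1: walk n1 to n0
  n3←n2: walk n2→n1 to n0
  n3←n5: walk n5→n3 to n0
  n4←n1: walk · to n1
  n4←n2: walk n2 to n1
  n6←n4: walk n4→n1 to n0
  n6←n5: walk n5→n3 to n0
  n8←n0: walk · to n0
  n8←n5: walk n5→n3 to n0
  DF(n0)=∅
  DF(n1)={n3,n6}
  DF(n2)={n3,n4}
  DF(n3)={n3,n6,n8}
  DF(n4)={n6}
  DF(n5)={n3,n6,n8}
  DF(n6)=∅
  DF(n7)=∅
  DF(n8)=∅

φ for m: defs {n3,n4}
  DF⁺ = {n3,n6,n8}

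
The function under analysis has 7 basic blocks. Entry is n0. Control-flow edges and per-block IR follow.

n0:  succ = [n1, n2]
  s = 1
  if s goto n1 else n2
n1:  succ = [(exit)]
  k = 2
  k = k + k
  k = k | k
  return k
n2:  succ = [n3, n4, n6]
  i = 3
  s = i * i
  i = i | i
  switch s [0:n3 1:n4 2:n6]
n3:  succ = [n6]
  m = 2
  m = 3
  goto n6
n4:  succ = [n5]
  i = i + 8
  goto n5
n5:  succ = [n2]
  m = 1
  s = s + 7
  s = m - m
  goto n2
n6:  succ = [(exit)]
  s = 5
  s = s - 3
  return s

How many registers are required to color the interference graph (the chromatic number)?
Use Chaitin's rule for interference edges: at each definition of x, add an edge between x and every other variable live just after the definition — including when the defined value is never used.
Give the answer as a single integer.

Answer: 2

Analysis:
Block summaries:
  n0: def={s} ue=∅
  n1: def={k} ue=∅
  n2: def={i,s} ue=∅
  n3: def={m} ue=∅
  n4: def={i} ue={i}
  n5: def={m,s} ue={s}
  n6: def={s} ue=∅

Liveness:
  n0 li=∅ lo=∅
  n1 li=∅ lo=∅
  n2 li=∅ lo={i,s}
  n3 li=∅ lo=∅
  n4 li={i,s} lo={s}
  n5 li={s} lo=∅
  n6 li=∅ lo=∅

Conflict graph:
  i↔{s}
  k↔∅
  m↔{s}
  s↔{i,m}

Colouring:
  lower bound: {i,s} mutually conflict ⇒ χ ≥ 2
  2-colouring: R0={k,s}  R1={i,m}
  χ = 2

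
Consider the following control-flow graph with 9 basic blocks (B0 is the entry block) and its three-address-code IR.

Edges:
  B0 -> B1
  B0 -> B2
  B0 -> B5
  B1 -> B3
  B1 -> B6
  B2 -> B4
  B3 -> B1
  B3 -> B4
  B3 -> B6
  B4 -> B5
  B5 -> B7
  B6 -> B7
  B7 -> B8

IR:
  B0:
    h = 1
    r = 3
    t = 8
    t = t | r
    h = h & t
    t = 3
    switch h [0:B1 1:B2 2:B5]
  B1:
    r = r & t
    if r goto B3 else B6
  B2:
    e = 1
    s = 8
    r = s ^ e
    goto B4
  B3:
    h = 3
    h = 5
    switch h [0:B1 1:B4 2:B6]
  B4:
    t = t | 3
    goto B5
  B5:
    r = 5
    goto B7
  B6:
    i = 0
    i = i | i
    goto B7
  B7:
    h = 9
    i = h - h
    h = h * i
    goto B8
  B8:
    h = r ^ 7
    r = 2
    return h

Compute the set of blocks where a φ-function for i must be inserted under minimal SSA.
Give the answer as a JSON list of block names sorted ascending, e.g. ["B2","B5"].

Answer: ["B7"]

Working:
idom tree: B1←B0 B2←B0 B3←B1 B4←B0 B5←B0 B6←B1 B7←B0 B8←B7
Dom∩ at merges:
  B1: preds {B0,B3}: {B0} ∩ {B0,B1,B3} = {B0}; idom=B0
  B4: preds {B2,B3}: {B0,B2} ∩ {B0,B1,B3} = {B0}; idom=B0
  B5: preds {B0,B4}: {B0} ∩ {B0,B4} = {B0}; idom=B0
  B6: preds {B1,B3}: {B0,B1} ∩ {B0,B1,B3} = {B0,B1}; idom=B1
  B7: preds {B5,B6}: {B0,B5} ∩ {B0,B1,B6} = {B0}; idom=B0

Frontier:
  join B1 pred B0: · stop@B0
  join B1 pred B3: B3→B1 stop@B0
  join B4 pred B2: B2 stop@B0
  join B4 pred B3: B3→B1 stop@B0
  join B5 pred B0: · stop@B0
  join B5 pred B4: B4 stop@B0
  join B6 pred B1: · stop@B1
  join B6 pred B3: B3 stop@B1
  join B7 pred B5: B5 stop@B0
  join B7 pred B6: B6→B1 stop@B0
  DF(B0)=∅
  DF(B1)={B1,B4,B7}
  DF(B2)={B4}
  DF(B3)={B1,B4,B6}
  DF(B4)={B5}
  DF(B5)={B7}
  DF(B6)={B7}
  DF(B7)=∅
  DF(B8)=∅

φ for i: defs {B6,B7}
  DF⁺ = {B7}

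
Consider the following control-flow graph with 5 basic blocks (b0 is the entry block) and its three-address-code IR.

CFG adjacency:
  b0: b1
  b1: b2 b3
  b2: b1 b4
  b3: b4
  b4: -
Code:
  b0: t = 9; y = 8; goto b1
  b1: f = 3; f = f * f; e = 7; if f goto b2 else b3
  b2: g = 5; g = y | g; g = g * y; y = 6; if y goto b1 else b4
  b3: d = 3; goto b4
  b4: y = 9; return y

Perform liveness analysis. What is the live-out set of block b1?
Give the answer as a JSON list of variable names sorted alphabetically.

Block summaries:
  b0 def {t,y} use ∅
  b1 def {e,f} use ∅
  b2 def {g,y} use {y}
  b3 def {d} use ∅
  b4 def {y} use ∅

Backward fixpoint:
  b0 li=∅ lo={y}
  b1 li={y} lo={y}
  b2 li={y} lo={y}
  b3 li=∅ lo=∅
  b4 li=∅ lo=∅

live-out(b1) = ["y"]

Answer: ["y"]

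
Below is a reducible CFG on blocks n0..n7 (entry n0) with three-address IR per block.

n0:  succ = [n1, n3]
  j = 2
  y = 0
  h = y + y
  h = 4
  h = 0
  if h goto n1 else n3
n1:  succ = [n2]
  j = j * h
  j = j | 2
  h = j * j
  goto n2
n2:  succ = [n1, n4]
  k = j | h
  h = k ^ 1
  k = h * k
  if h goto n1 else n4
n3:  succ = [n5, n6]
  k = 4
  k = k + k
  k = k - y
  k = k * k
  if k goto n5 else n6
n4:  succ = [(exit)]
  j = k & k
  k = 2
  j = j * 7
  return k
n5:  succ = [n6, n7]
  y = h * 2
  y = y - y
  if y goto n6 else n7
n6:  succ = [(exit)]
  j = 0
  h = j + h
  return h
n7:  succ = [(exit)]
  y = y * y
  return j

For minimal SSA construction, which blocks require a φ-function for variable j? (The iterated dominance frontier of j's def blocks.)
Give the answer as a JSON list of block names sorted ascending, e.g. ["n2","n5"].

idom tree: n1←n0 n2←n1 n3←n0 n4←n2 n5←n3 n6←n3 n7←n5
Join-block Dom:
  n1: preds {n0,n2}: {n0} ∩ {n0,n1,n2} = {n0}; idom=n0
  n6: preds {n3,n5}: {n0,n3} ∩ {n0,n3,n5} = {n0,n3}; idom=n3

Frontier:
  join n1 pred n0: · stop@n0
  join n1 pred n2: n2→n1 stop@n0
  join n6 pred n3: · stop@n3
  join n6 pred n5: n5 stop@n3
  DF(n0)=∅
  DF(n1)={n1}
  DF(n2)={n1}
  DF(n3)=∅
  DF(n4)=∅
  DF(n5)={n6}
  DF(n6)=∅
  DF(n7)=∅

φ for j: defs {n0,n1,n4,n6}
  DF⁺ = {n1}

Answer: ["n1"]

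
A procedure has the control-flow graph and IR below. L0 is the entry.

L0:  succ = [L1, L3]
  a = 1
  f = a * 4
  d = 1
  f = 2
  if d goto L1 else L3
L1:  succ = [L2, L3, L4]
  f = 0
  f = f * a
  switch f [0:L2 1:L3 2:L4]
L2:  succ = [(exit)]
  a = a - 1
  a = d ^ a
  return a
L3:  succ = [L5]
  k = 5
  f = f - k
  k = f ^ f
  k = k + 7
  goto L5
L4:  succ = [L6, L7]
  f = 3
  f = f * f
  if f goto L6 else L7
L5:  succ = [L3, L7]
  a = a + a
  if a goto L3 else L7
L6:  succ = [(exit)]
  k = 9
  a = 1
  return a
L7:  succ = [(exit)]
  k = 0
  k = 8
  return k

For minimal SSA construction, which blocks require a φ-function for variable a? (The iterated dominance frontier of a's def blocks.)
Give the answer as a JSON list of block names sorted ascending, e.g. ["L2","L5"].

Answer: ["L3", "L7"]

Derivation:
idom tree: L1←L0 L2←L1 L3←L0 L4←L1 L5←L3 L6←L4 L7←L0
Join-block Dom:
  L3: preds {L0,L1,L5}: {L0} ∩ {L0,L1} ∩ {L0,L3,L5} = {L0}; idom=L0
  L7: preds {L4,L5}: {L0,L1,L4} ∩ {L0,L3,L5} = {L0}; idom=L0

DF walk-up:
  L3←L0: walk · to L0
  L3←L1: walk L1 to L0
  L3←L5: walk L5→L3 to L0
  L7←L4: walk L4→L1 to L0
  L7←L5: walk L5→L3 to L0
  L0: DF=∅
  L1: DF={L3,L7}
  L2: DF=∅
  L3: DF={L3,L7}
  L4: DF={L7}
  L5: DF={L3,L7}
  L6: DF=∅
  L7: DF=∅

φ for a: defs {L0,L2,L5,L6}
  DF⁺ = {L3,L7}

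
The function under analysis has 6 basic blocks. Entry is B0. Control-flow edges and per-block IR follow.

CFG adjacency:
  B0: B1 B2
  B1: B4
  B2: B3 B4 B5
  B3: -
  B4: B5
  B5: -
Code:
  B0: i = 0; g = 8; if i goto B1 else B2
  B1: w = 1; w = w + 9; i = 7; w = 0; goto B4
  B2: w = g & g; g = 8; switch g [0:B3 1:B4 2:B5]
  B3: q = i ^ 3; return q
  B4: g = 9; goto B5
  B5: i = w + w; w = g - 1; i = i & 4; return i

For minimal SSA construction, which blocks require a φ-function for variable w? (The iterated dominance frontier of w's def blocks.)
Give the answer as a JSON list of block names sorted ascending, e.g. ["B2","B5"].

idom tree: B1←B0 B2←B0 B3←B2 B4←B0 B5←B0
Dom∩ at merges:
  B4: preds {B1,B2}: {B0,B1} ∩ {B0,B2} = {B0}; idom=B0
  B5: preds {B2,B4}: {B0,B2} ∩ {B0,B4} = {B0}; idom=B0

DF walk-up:
  B4←B1: walk B1 to B0
  B4←B2: walk B2 to B0
  B5←B2: walk B2 to B0
  B5←B4: walk B4 to B0
  DF(B0)=∅
  DF(B1)={B4}
  DF(B2)={B4,B5}
  DF(B3)=∅
  DF(B4)={B5}
  DF(B5)=∅

φ for w: defs {B1,B2,B5}
  DF⁺ = {B4,B5}

Answer: ["B4", "B5"]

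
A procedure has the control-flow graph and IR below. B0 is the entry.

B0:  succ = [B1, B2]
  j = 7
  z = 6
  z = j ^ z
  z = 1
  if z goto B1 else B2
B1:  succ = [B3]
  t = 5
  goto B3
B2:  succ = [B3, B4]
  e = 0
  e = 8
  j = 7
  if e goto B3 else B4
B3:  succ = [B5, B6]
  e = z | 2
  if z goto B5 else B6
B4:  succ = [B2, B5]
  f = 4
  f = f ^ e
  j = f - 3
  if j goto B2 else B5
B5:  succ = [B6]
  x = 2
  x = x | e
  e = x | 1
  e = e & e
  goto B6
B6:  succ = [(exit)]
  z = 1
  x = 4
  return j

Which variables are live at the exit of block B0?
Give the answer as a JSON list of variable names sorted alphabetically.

Answer: ["j", "z"]

Working:
Block summaries:
  B0: def={j,z} ue=∅
  B1: def={t} ue=∅
  B2: def={e,j} ue=∅
  B3: def={e} ue={z}
  B4: def={f,j} ue={e}
  B5: def={e,x} ue={e}
  B6: def={x,z} ue={j}

Live sets:
  B0: in=∅ out={j,z}
  B1: in={j,z} out={j,z}
  B2: in={z} out={e,j,z}
  B3: in={j,z} out={e,j}
  B4: in={e,z} out={e,j,z}
  B5: in={e,j} out={j}
  B6: in={j} out=∅

live-out(B0) = ["j", "z"]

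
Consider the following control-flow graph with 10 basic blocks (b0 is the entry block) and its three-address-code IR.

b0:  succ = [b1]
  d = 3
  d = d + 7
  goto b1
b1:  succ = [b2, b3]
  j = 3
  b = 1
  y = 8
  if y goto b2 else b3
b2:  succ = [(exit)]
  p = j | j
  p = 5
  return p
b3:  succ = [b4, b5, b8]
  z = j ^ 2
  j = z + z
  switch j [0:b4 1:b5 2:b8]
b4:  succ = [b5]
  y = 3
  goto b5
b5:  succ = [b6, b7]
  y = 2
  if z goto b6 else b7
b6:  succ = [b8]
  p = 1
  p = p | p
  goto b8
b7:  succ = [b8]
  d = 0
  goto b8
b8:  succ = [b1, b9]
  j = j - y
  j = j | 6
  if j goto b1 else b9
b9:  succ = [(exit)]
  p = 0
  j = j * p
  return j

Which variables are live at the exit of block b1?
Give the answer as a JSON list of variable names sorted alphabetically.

Block summaries:
  b0: def={d} ue=∅
  b1: def={b,j,y} ue=∅
  b2: def={p} ue={j}
  b3: def={j,z} ue={j}
  b4: def={y} ue=∅
  b5: def={y} ue={z}
  b6: def={p} ue=∅
  b7: def={d} ue=∅
  b8: def={j} ue={j,y}
  b9: def={j,p} ue={j}

Liveness:
  live b0: ∅→∅
  live b1: ∅→{j,y}
  live b2: {j}→∅
  live b3: {j,y}→{j,y,z}
  live b4: {j,z}→{j,z}
  live b5: {j,z}→{j,y}
  live b6: {j,y}→{j,y}
  live b7: {j,y}→{j,y}
  live b8: {j,y}→{j}
  live b9: {j}→∅

live-out(b1) = ["j", "y"]

Answer: ["j", "y"]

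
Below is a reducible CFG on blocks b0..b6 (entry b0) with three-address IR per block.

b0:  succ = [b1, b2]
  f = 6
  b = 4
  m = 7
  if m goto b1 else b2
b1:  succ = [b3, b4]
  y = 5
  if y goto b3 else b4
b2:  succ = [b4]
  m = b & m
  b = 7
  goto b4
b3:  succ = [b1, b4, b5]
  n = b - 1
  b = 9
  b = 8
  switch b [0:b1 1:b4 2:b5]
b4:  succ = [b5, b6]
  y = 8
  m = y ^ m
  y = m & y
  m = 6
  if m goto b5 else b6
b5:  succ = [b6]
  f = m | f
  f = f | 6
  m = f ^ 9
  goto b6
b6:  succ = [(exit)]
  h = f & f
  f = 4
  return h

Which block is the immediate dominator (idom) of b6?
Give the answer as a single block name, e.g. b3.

Answer: b0

Working:
idom tree: b1←b0 b2←b0 b3←b1 b4←b0 b5←b0 b6←b0
Join-block Dom:
  b1: preds {b0,b3}: {b0} ∩ {b0,b1,b3} = {b0}; idom=b0
  b4: preds {b1,b2,b3}: {b0,b1} ∩ {b0,b2} ∩ {b0,b1,b3} = {b0}; idom=b0
  b5: preds {b3,b4}: {b0,b1,b3} ∩ {b0,b4} = {b0}; idom=b0
  b6: preds {b4,b5}: {b0,b4} ∩ {b0,b5} = {b0}; idom=b0

idom(b6) = b0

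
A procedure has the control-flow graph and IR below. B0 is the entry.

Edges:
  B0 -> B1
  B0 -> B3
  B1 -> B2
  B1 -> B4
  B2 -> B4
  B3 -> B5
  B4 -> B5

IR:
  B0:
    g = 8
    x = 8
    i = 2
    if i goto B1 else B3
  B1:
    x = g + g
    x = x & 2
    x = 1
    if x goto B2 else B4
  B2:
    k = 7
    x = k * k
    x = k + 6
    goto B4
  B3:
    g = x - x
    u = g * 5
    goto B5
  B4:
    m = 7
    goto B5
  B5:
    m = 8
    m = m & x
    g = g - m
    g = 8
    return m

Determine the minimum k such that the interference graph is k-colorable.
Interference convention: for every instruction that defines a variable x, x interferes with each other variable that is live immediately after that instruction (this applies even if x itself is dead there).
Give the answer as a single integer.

Block summaries:
  B0: def={g,i,x} ue=∅
  B1: def={x} ue={g}
  B2: def={k,x} ue=∅
  B3: def={g,u} ue={x}
  B4: def={m} ue=∅
  B5: def={g,m} ue={g,x}

Live sets:
  live B0: ∅→{g,x}
  live B1: {g}→{g,x}
  live B2: {g}→{g,x}
  live B3: {x}→{g,x}
  live B4: {g,x}→{g,x}
  live B5: {g,x}→∅

Conflict graph:
  g — {i,k,m,u,x}
  i — {g,x}
  k — {g,x}
  m — {g,x}
  u — {g,x}
  x — {g,i,k,m,u}

Chromatic number:
  {g,i,x} pairwise interfere (3-clique) ⇒ χ ≥ 3
  assign g→r0 i→r2 k→r2 m→r2 u→r2 x→r1 — no edge inside a register ⇒ χ ≤ 3
  χ = 3

Answer: 3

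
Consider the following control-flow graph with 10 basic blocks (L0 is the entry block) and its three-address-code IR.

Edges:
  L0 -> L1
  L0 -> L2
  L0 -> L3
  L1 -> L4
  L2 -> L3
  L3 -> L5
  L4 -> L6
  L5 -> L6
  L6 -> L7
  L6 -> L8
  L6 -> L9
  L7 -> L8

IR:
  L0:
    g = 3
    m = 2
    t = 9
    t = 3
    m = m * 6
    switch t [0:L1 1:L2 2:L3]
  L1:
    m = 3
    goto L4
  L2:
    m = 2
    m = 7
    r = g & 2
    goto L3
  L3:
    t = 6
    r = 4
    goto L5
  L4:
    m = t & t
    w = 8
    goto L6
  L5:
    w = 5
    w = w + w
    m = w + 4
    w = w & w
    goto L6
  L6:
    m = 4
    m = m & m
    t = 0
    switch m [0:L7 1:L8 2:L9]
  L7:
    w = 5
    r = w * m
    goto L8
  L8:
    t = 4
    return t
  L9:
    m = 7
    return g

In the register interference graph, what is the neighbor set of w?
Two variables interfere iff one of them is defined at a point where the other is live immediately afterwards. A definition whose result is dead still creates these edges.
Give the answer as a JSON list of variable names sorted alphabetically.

Answer: ["g", "m"]

Derivation:
Per-block:
  L0: def={g,m,t} ue=∅
  L1: def={m} ue=∅
  L2: def={m,r} ue={g}
  L3: def={r,t} ue=∅
  L4: def={m,w} ue={t}
  L5: def={m,w} ue=∅
  L6: def={m,t} ue=∅
  L7: def={r,w} ue={m}
  L8: def={t} ue=∅
  L9: def={m} ue={g}

Live sets:
  live L0: ∅→{g,t}
  live L1: {g,t}→{g,t}
  live L2: {g}→{g}
  live L3: {g}→{g}
  live L4: {g,t}→{g}
  live L5: {g}→{g}
  live L6: {g}→{g,m}
  live L7: {m}→∅
  live L8: ∅→∅
  live L9: {g}→∅

Conflict graph:
  g↔{m,r,t,w}
  m↔{g,t,w}
  r↔{g}
  t↔{g,m}
  w↔{g,m}

N(w) = ["g", "m"]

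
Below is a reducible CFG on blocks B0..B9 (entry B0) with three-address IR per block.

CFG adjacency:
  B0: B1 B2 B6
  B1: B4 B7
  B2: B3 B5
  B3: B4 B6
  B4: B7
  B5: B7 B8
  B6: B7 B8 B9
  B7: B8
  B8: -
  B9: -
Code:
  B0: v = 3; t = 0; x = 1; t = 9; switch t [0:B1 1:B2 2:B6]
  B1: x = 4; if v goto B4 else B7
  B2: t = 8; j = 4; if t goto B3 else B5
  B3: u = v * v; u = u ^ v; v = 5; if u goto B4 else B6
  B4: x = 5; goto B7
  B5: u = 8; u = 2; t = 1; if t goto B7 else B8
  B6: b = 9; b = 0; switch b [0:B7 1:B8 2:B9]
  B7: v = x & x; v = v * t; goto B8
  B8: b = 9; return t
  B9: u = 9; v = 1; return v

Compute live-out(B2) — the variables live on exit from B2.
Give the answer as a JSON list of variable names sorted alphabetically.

Per-block:
  B0 def {t,v,x} use ∅
  B1 def {x} use {v}
  B2 def {j,t} use ∅
  B3 def {u,v} use {v}
  B4 def {x} use ∅
  B5 def {t,u} use ∅
  B6 def {b} use ∅
  B7 def {v} use {t,x}
  B8 def {b} use {t}
  B9 def {u,v} use ∅

Backward fixpoint:
  live B0: ∅→{t,v,x}
  live B1: {t,v}→{t,x}
  live B2: {v,x}→{t,v,x}
  live B3: {t,v,x}→{t,x}
  live B4: {t}→{t,x}
  live B5: {x}→{t,x}
  live B6: {t,x}→{t,x}
  live B7: {t,x}→{t}
  live B8: {t}→∅
  live B9: ∅→∅

live-out(B2) = ["t", "v", "x"]

Answer: ["t", "v", "x"]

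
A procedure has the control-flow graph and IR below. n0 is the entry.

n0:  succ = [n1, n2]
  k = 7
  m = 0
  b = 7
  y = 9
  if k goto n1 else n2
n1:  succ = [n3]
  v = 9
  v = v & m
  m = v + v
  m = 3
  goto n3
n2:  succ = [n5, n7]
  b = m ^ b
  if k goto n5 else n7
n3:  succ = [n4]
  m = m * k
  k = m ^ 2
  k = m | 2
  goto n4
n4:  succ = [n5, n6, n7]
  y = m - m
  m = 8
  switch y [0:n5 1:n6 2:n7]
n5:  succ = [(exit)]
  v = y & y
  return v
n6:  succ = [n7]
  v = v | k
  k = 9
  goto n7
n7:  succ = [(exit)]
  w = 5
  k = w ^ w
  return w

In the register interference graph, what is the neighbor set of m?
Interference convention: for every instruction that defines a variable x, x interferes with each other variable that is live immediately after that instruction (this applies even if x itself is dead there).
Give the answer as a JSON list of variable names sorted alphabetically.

Answer: ["b", "k", "v", "y"]

Analysis:
Per-block:
  n0: def={b,k,m,y} ue=∅
  n1: def={m,v} ue={m}
  n2: def={b} ue={b,k,m}
  n3: def={k,m} ue={k,m}
  n4: def={m,y} ue={m}
  n5: def={v} ue={y}
  n6: def={k,v} ue={k,v}
  n7: def={k,w} ue=∅

Liveness:
  live n0: ∅→{b,k,m,y}
  live n1: {k,m}→{k,m,v}
  live n2: {b,k,m,y}→{y}
  live n3: {k,m,v}→{k,m,v}
  live n4: {k,m,v}→{k,v,y}
  live n5: {y}→∅
  live n6: {k,v}→∅
  live n7: ∅→∅

Interference:
  b↔{k,m,y}
  k↔{b,m,v,w,y}
  m↔{b,k,v,y}
  v↔{k,m,y}
  w↔{k}
  y↔{b,k,m,v}

N(m) = ["b", "k", "v", "y"]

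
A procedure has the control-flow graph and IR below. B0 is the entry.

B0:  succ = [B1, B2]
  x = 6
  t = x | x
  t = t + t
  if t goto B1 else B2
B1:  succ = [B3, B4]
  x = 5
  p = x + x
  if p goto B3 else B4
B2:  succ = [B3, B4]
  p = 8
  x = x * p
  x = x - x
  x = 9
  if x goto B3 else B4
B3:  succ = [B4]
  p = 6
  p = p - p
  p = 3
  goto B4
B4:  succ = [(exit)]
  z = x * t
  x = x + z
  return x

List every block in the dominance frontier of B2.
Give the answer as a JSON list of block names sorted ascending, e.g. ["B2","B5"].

Answer: ["B3", "B4"]

Analysis:
idom tree: B1←B0 B2←B0 B3←B0 B4←B0
Join-block Dom:
  B3: preds {B1,B2}: {B0,B1} ∩ {B0,B2} = {B0}; idom=B0
  B4: preds {B1,B2,B3}: {B0,B1} ∩ {B0,B2} ∩ {B0,B3} = {B0}; idom=B0

Frontier:
  B3←B1: walk B1 to B0
  B3←B2: walk B2 to B0
  B4←B1: walk B1 to B0
  B4←B2: walk B2 to B0
  B4←B3: walk B3 to B0
  DF(B0)=∅
  DF(B1)={B3,B4}
  DF(B2)={B3,B4}
  DF(B3)={B4}
  DF(B4)=∅

DF(B2) = ["B3", "B4"]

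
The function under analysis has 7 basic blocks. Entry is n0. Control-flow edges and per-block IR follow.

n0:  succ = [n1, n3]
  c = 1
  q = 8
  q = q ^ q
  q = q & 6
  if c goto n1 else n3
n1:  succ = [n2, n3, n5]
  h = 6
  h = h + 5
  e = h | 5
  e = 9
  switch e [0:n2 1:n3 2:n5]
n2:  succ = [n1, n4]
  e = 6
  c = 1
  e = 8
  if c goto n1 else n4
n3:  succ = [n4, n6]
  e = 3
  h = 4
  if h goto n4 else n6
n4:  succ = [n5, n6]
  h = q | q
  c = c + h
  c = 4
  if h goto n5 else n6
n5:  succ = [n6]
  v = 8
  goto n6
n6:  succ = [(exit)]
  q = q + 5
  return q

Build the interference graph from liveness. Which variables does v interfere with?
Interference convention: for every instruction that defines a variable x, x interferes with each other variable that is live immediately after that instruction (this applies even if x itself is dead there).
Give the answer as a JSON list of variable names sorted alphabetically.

def/use:
  n0: def={c,q} ue=∅
  n1: def={e,h} ue=∅
  n2: def={c,e} ue=∅
  n3: def={e,h} ue=∅
  n4: def={c,h} ue={c,q}
  n5: def={v} ue=∅
  n6: def={q} ue={q}

Live sets:
  live n0: ∅→{c,q}
  live n1: {c,q}→{c,q}
  live n2: {q}→{c,q}
  live n3: {c,q}→{c,q}
  live n4: {c,q}→{q}
  live n5: {q}→{q}
  live n6: {q}→∅

Conflict graph:
  c: {e,h,q}
  e: {c,q}
  h: {c,q}
  q: {c,e,h,v}
  v: {q}

N(v) = ["q"]

Answer: ["q"]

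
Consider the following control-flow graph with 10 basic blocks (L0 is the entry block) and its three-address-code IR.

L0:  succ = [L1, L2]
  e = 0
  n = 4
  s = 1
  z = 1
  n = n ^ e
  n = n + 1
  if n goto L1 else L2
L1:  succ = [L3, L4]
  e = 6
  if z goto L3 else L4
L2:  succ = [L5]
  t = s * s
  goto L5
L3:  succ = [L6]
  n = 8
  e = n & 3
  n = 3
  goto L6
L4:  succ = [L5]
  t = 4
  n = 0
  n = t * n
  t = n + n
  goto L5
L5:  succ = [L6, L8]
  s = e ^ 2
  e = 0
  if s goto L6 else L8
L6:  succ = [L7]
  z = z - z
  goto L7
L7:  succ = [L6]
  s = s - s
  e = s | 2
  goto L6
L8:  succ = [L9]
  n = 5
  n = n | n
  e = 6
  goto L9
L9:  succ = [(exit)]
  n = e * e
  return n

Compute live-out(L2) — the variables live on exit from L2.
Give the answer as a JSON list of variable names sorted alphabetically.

def/use:
  L0: {e,n,s,z} / ∅
  L1: {e} / {z}
  L2: {t} / {s}
  L3: {e,n} / ∅
  L4: {n,t} / ∅
  L5: {e,s} / {e}
  L6: {z} / {z}
  L7: {e,s} / {s}
  L8: {e,n} / ∅
  L9: {n} / {e}

Backward fixpoint:
  L0: in=∅ out={e,s,z}
  L1: in={s,z} out={e,s,z}
  L2: in={e,s,z} out={e,z}
  L3: in={s,z} out={s,z}
  L4: in={e,z} out={e,z}
  L5: in={e,z} out={s,z}
  L6: in={s,z} out={s,z}
  L7: in={s,z} out={s,z}
  L8: in=∅ out={e}
  L9: in={e} out=∅

live-out(L2) = ["e", "z"]

Answer: ["e", "z"]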